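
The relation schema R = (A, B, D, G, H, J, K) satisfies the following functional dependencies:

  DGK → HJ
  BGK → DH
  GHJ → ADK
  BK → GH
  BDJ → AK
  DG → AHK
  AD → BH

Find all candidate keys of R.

{B, K}, {D, G}, {A, D, J}, {A, D, K}, {B, D, J}, {G, H, J}

{B, K}⁺: BK→GH adds G, H; BGK→DH adds D; DG→AHK adds A; DGK→HJ adds J → {A, B, D, G, H, J, K}. Minimal: {K}⁺ = {K}; {B}⁺ = {B} — none reach the full schema.
{D, G}⁺: DG→AHK adds A, H, K; AD→BH adds B; DGK→HJ adds J → {A, B, D, G, H, J, K}. Minimal: {G}⁺ = {G}; {D}⁺ = {D} — none reach the full schema.
{A, D, J}⁺: AD→BH adds B, H; BDJ→AK adds K; BK→GH adds G → {A, B, D, G, H, J, K}. Minimal: {D, J}⁺ = {D, J}; {A, J}⁺ = {A, J}; {A, D}⁺ = {A, B, D, H} — none reach the full schema.
{A, D, K}⁺: AD→BH adds B, H; BK→GH adds G; DGK→HJ adds J → {A, B, D, G, H, J, K}. Minimal: {D, K}⁺ = {D, K}; {A, K}⁺ = {A, K}; {A, D}⁺ = {A, B, D, H} — none reach the full schema.
{B, D, J}⁺: BDJ→AK adds A, K; AD→BH adds H; BK→GH adds G → {A, B, D, G, H, J, K}. Minimal: {D, J}⁺ = {D, J}; {B, J}⁺ = {B, J}; {B, D}⁺ = {B, D} — none reach the full schema.
{G, H, J}⁺: GHJ→ADK adds A, D, K; AD→BH adds B → {A, B, D, G, H, J, K}. Minimal: {H, J}⁺ = {H, J}; {G, J}⁺ = {G, J}; {G, H}⁺ = {G, H} — none reach the full schema.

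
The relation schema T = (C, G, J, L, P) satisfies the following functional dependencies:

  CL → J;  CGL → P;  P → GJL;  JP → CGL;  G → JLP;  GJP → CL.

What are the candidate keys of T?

{G}⁺: G→JLP adds J, L, P; GJP→CL adds C → {C, G, J, L, P}.
{P}⁺: P→GJL adds G, J, L; JP→CGL adds C → {C, G, J, L, P}.

(G); (P)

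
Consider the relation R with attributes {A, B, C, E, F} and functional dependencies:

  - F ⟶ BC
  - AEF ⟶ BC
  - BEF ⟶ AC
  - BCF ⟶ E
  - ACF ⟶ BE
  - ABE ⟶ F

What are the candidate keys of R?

{F}⁺: F→BC adds B, C; BCF→E adds E; BEF→AC adds A → {A, B, C, E, F}.
{A, B, E}⁺: ABE→F adds F; F→BC adds C → {A, B, C, E, F}. Minimal: {B, E}⁺ = {B, E}; {A, E}⁺ = {A, E}; {A, B}⁺ = {A, B} — none reach the full schema.

(F), (A, B, E)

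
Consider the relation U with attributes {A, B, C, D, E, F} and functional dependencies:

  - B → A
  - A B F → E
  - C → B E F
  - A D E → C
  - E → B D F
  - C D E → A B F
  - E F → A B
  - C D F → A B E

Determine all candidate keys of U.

{C}⁺: C→BEF adds B, E, F; E→BDF adds D; CDE→ABF adds A → {A, B, C, D, E, F}.
{E}⁺: E→BDF adds B, D, F; EF→AB adds A; ADE→C adds C → {A, B, C, D, E, F}.
{B, F}⁺: B→A adds A; ABF→E adds E; E→BDF adds D; ADE→C adds C → {A, B, C, D, E, F}.
Any other superkey contains one of these as a subset, so there are no further candidate keys.

{C}, {E}, {B, F}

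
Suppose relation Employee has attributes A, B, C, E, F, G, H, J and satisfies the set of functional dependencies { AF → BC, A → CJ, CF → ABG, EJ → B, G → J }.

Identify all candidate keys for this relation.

Attributes E, F, H never appear on any right-hand side, so every candidate key must contain {E, F, H}.
{E, F, H}⁺ = {E, F, H}, which is not all of the schema, so we must add further attributes.
{A, E, F, H}⁺: AF→BC adds B, C; A→CJ adds J; CF→ABG adds G → {A, B, C, E, F, G, H, J}. Minimal: {E, F, H}⁺ = {E, F, H}; {A, F, H}⁺ = {A, B, C, F, G, H, J}; {A, E, H}⁺ = {A, B, C, E, H, J}; … — none reach the full schema.
{C, E, F, H}⁺: CF→ABG adds A, B, G; G→J adds J → {A, B, C, E, F, G, H, J}. Minimal: {E, F, H}⁺ = {E, F, H}; {C, F, H}⁺ = {A, B, C, F, G, H, J}; {C, E, H}⁺ = {C, E, H}; … — none reach the full schema.

(A, E, F, H), (C, E, F, H)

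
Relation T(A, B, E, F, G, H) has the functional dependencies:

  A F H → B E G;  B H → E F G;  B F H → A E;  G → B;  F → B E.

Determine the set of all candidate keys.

Attribute H never appears on the right-hand side of any dependency, so H must belong to every candidate key.
{H}⁺ = {H}, which is not all of the schema, so we must add further attributes.
{B, H}⁺: BH→EFG adds E, F, G; BFH→AE adds A → {A, B, E, F, G, H}. Minimal: {H}⁺ = {H}; {B}⁺ = {B} — none reach the full schema.
{F, H}⁺: F→BE adds B, E; BH→EFG adds G; BFH→AE adds A → {A, B, E, F, G, H}. Minimal: {H}⁺ = {H}; {F}⁺ = {B, E, F} — none reach the full schema.
{G, H}⁺: G→B adds B; BH→EFG adds E, F; BFH→AE adds A → {A, B, E, F, G, H}. Minimal: {H}⁺ = {H}; {G}⁺ = {B, G} — none reach the full schema.

(B, H); (F, H); (G, H)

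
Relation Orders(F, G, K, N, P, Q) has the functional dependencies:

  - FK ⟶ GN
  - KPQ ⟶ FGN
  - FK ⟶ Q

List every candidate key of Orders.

Attributes K, P never appear on any right-hand side, so every candidate key must contain {K, P}.
{K, P}⁺ = {K, P}, which is not all of the schema, so we must add further attributes.
{F, K, P}⁺: FK→GN adds G, N; FK→Q adds Q → {F, G, K, N, P, Q}.
{K, P, Q}⁺: KPQ→FGN adds F, G, N → {F, G, K, N, P, Q}.
Any other superkey contains one of these as a subset, so there are no further candidate keys.

FKP; KPQ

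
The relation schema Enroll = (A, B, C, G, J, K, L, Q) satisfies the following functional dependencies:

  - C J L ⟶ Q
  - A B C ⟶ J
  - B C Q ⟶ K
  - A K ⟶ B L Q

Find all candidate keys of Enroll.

Attributes A, C, G never appear on any right-hand side, so every candidate key must contain {A, C, G}.
{A, C, G}⁺ = {A, C, G}, which is not all of the schema, so we must add further attributes.
{A, C, G, K}⁺: AK→BLQ adds B, L, Q; ABC→J adds J → {A, B, C, G, J, K, L, Q}. Minimal: {C, G, K}⁺ = {C, G, K}; {A, G, K}⁺ = {A, B, G, K, L, Q}; {A, C, K}⁺ = {A, B, C, J, K, L, Q}; … — none reach the full schema.
{A, B, C, G, L}⁺: ABC→J adds J; CJL→Q adds Q; BCQ→K adds K → {A, B, C, G, J, K, L, Q}. Minimal: {B, C, G, L}⁺ = {B, C, G, L}; {A, C, G, L}⁺ = {A, C, G, L}; {A, B, G, L}⁺ = {A, B, G, L}; … — none reach the full schema.
{A, B, C, G, Q}⁺: ABC→J adds J; BCQ→K adds K; AK→BLQ adds L → {A, B, C, G, J, K, L, Q}. Minimal: {B, C, G, Q}⁺ = {B, C, G, K, Q}; {A, C, G, Q}⁺ = {A, C, G, Q}; {A, B, G, Q}⁺ = {A, B, G, Q}; … — none reach the full schema.

ACGK; ABCGL; ABCGQ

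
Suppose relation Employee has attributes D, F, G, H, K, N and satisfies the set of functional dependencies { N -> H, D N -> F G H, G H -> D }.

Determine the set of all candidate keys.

Attributes K, N never appear on any right-hand side, so every candidate key must contain {K, N}.
{K, N}⁺ = {H, K, N}, which is not all of the schema, so we must add further attributes.
{D, K, N}⁺: N→H adds H; DN→FGH adds F, G → {D, F, G, H, K, N}. Minimal: {K, N}⁺ = {H, K, N}; {D, N}⁺ = {D, F, G, H, N}; {D, K}⁺ = {D, K} — none reach the full schema.
{G, K, N}⁺: N→H adds H; GH→D adds D; DN→FGH adds F → {D, F, G, H, K, N}. Minimal: {K, N}⁺ = {H, K, N}; {G, N}⁺ = {D, F, G, H, N}; {G, K}⁺ = {G, K} — none reach the full schema.

DKN; GKN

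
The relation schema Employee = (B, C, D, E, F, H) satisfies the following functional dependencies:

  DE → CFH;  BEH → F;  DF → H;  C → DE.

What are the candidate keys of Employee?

Attribute B never appears on the right-hand side of any dependency, so B must belong to every candidate key.
{B}⁺ = {B}, which is not all of the schema, so we must add further attributes.
{B, C}⁺: C→DE adds D, E; DE→CFH adds F, H → {B, C, D, E, F, H}. Minimal: {C}⁺ = {C, D, E, F, H}; {B}⁺ = {B} — none reach the full schema.
{B, D, E}⁺: DE→CFH adds C, F, H → {B, C, D, E, F, H}. Minimal: {D, E}⁺ = {C, D, E, F, H}; {B, E}⁺ = {B, E}; {B, D}⁺ = {B, D} — none reach the full schema.
Any other superkey contains one of these as a subset, so there are no further candidate keys.

(B, C); (B, D, E)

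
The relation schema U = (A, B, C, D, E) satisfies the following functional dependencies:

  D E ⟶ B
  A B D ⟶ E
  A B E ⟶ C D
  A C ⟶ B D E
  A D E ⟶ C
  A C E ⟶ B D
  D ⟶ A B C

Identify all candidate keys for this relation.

{D}⁺: D→ABC adds A, B, C; ABD→E adds E → {A, B, C, D, E}.
{A, C}⁺: AC→BDE adds B, D, E → {A, B, C, D, E}. Minimal: {C}⁺ = {C}; {A}⁺ = {A} — none reach the full schema.
{A, B, E}⁺: ABE→CD adds C, D → {A, B, C, D, E}. Minimal: {B, E}⁺ = {B, E}; {A, E}⁺ = {A, E}; {A, B}⁺ = {A, B} — none reach the full schema.
Any other superkey contains one of these as a subset, so there are no further candidate keys.

D, AC, ABE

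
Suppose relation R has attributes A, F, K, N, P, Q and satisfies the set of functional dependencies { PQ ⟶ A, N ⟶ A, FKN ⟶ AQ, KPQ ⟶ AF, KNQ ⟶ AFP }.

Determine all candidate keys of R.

FKN, KNQ

Attributes K, N never appear on any right-hand side, so every candidate key must contain {K, N}.
{K, N}⁺ = {A, K, N}, which is not all of the schema, so we must add further attributes.
{F, K, N}⁺: N→A adds A; FKN→AQ adds Q; KNQ→AFP adds P → {A, F, K, N, P, Q}. Minimal: {K, N}⁺ = {A, K, N}; {F, N}⁺ = {A, F, N}; {F, K}⁺ = {F, K} — none reach the full schema.
{K, N, Q}⁺: N→A adds A; KNQ→AFP adds F, P → {A, F, K, N, P, Q}. Minimal: {N, Q}⁺ = {A, N, Q}; {K, Q}⁺ = {K, Q}; {K, N}⁺ = {A, K, N} — none reach the full schema.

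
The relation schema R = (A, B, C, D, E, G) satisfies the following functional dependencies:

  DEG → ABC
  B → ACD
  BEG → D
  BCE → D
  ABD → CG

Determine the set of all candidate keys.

{B, E}⁺: B→ACD adds A, C, D; ABD→CG adds G → {A, B, C, D, E, G}.
{D, E, G}⁺: DEG→ABC adds A, B, C → {A, B, C, D, E, G}.

BE; DEG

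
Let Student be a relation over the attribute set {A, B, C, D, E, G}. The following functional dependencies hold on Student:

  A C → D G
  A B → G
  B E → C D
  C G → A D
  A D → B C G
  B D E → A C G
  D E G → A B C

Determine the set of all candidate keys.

Attribute E never appears on the right-hand side of any dependency, so E must belong to every candidate key.
{E}⁺ = {E}, which is not all of the schema, so we must add further attributes.
{B, E}⁺: BE→CD adds C, D; BDE→ACG adds A, G → {A, B, C, D, E, G}. Minimal: {E}⁺ = {E}; {B}⁺ = {B} — none reach the full schema.
{A, C, E}⁺: AC→DG adds D, G; AD→BCG adds B → {A, B, C, D, E, G}. Minimal: {C, E}⁺ = {C, E}; {A, E}⁺ = {A, E}; {A, C}⁺ = {A, B, C, D, G} — none reach the full schema.
{A, D, E}⁺: AD→BCG adds B, C, G → {A, B, C, D, E, G}. Minimal: {D, E}⁺ = {D, E}; {A, E}⁺ = {A, E}; {A, D}⁺ = {A, B, C, D, G} — none reach the full schema.
{C, E, G}⁺: CG→AD adds A, D; AD→BCG adds B → {A, B, C, D, E, G}. Minimal: {E, G}⁺ = {E, G}; {C, G}⁺ = {A, B, C, D, G}; {C, E}⁺ = {C, E} — none reach the full schema.
{D, E, G}⁺: DEG→ABC adds A, B, C → {A, B, C, D, E, G}. Minimal: {E, G}⁺ = {E, G}; {D, G}⁺ = {D, G}; {D, E}⁺ = {D, E} — none reach the full schema.

BE, ACE, ADE, CEG, DEG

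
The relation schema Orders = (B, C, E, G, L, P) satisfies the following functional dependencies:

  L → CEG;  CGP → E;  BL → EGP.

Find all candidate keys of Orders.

{B, L}

Attributes B, L never appear on any right-hand side, so every candidate key must contain {B, L}.
{B, L}⁺ = {B, C, E, G, L, P}, which is all of the schema, so {B, L} is the only candidate key.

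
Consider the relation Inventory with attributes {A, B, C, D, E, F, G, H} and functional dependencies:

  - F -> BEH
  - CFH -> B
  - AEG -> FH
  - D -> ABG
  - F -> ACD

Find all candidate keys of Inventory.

{F}⁺: F→BEH adds B, E, H; F→ACD adds A, C, D; D→ABG adds G → {A, B, C, D, E, F, G, H}.
{D, E}⁺: D→ABG adds A, B, G; AEG→FH adds F, H; F→ACD adds C → {A, B, C, D, E, F, G, H}. Minimal: {E}⁺ = {E}; {D}⁺ = {A, B, D, G} — none reach the full schema.
{A, E, G}⁺: AEG→FH adds F, H; F→ACD adds C, D; F→BEH adds B → {A, B, C, D, E, F, G, H}. Minimal: {E, G}⁺ = {E, G}; {A, G}⁺ = {A, G}; {A, E}⁺ = {A, E} — none reach the full schema.
Any other superkey contains one of these as a subset, so there are no further candidate keys.

F; DE; AEG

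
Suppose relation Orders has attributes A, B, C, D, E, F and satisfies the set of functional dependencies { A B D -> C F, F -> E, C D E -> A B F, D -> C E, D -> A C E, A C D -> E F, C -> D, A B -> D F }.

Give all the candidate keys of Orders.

{C}⁺: C→D adds D; D→CE adds E; D→ACE adds A; ACD→EF adds F; CDE→ABF adds B → {A, B, C, D, E, F}.
{D}⁺: D→CE adds C, E; D→ACE adds A; ACD→EF adds F; CDE→ABF adds B → {A, B, C, D, E, F}.
{A, B}⁺: AB→DF adds D, F; ABD→CF adds C; F→E adds E → {A, B, C, D, E, F}.
Any other superkey contains one of these as a subset, so there are no further candidate keys.

{C}; {D}; {A, B}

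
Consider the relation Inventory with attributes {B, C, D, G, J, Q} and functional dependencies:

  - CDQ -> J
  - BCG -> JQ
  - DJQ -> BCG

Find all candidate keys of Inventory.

Attribute D never appears on the right-hand side of any dependency, so D must belong to every candidate key.
{D}⁺ = {D}, which is not all of the schema, so we must add further attributes.
{C, D, Q}⁺: CDQ→J adds J; DJQ→BCG adds B, G → {B, C, D, G, J, Q}. Minimal: {D, Q}⁺ = {D, Q}; {C, Q}⁺ = {C, Q}; {C, D}⁺ = {C, D} — none reach the full schema.
{D, J, Q}⁺: DJQ→BCG adds B, C, G → {B, C, D, G, J, Q}. Minimal: {J, Q}⁺ = {J, Q}; {D, Q}⁺ = {D, Q}; {D, J}⁺ = {D, J} — none reach the full schema.
{B, C, D, G}⁺: BCG→JQ adds J, Q → {B, C, D, G, J, Q}. Minimal: {C, D, G}⁺ = {C, D, G}; {B, D, G}⁺ = {B, D, G}; {B, C, G}⁺ = {B, C, G, J, Q}; … — none reach the full schema.
Any other superkey contains one of these as a subset, so there are no further candidate keys.

CDQ; DJQ; BCDG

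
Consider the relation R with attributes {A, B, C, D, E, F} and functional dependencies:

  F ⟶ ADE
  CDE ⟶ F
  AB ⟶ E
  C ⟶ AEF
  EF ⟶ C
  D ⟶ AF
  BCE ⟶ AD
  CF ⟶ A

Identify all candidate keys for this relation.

(B, C), (B, D), (B, F)

Attribute B never appears on the right-hand side of any dependency, so B must belong to every candidate key.
{B}⁺ = {B}, which is not all of the schema, so we must add further attributes.
{B, C}⁺: C→AEF adds A, E, F; BCE→AD adds D → {A, B, C, D, E, F}.
{B, D}⁺: D→AF adds A, F; F→ADE adds E; EF→C adds C → {A, B, C, D, E, F}.
{B, F}⁺: F→ADE adds A, D, E; EF→C adds C → {A, B, C, D, E, F}.
Any other superkey contains one of these as a subset, so there are no further candidate keys.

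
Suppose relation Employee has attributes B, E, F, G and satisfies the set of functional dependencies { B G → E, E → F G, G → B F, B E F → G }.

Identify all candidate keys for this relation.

{E}⁺: E→FG adds F, G; G→BF adds B → {B, E, F, G}.
{G}⁺: G→BF adds B, F; BG→E adds E → {B, E, F, G}.

(E); (G)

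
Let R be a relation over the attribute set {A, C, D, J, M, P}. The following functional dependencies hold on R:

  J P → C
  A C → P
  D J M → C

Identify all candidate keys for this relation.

(A, D, J, M)

Attributes A, D, J, M never appear on any right-hand side, so every candidate key must contain {A, D, J, M}.
{A, D, J, M}⁺ = {A, C, D, J, M, P}, which is all of the schema, so {A, D, J, M} is the only candidate key.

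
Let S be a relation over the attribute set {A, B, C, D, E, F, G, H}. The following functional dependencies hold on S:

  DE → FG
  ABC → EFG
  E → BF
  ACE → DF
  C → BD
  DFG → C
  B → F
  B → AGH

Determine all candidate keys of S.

{C}⁺: C→BD adds B, D; B→F adds F; B→AGH adds A, G, H; ABC→EFG adds E → {A, B, C, D, E, F, G, H}.
{B, D}⁺: B→F adds F; B→AGH adds A, G, H; DFG→C adds C; ABC→EFG adds E → {A, B, C, D, E, F, G, H}.
{D, E}⁺: DE→FG adds F, G; E→BF adds B; DFG→C adds C; B→AGH adds A, H → {A, B, C, D, E, F, G, H}.
{D, F, G}⁺: DFG→C adds C; C→BD adds B; B→AGH adds A, H; ABC→EFG adds E → {A, B, C, D, E, F, G, H}.

{C}, {B, D}, {D, E}, {D, F, G}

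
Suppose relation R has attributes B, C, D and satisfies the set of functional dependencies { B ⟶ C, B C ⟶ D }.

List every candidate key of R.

Attribute B never appears on the right-hand side of any dependency, so B must belong to every candidate key.
{B}⁺ = {B, C, D}, which is all of the schema, so {B} is the only candidate key.

{B}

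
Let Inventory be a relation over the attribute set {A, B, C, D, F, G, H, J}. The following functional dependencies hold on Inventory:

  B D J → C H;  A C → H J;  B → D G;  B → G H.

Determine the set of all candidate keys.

{A, B, C, F}, {A, B, F, J}

Attributes A, B, F never appear on any right-hand side, so every candidate key must contain {A, B, F}.
{A, B, F}⁺ = {A, B, D, F, G, H}, which is not all of the schema, so we must add further attributes.
{A, B, C, F}⁺: AC→HJ adds H, J; B→DG adds D, G → {A, B, C, D, F, G, H, J}.
{A, B, F, J}⁺: B→DG adds D, G; B→GH adds H; BDJ→CH adds C → {A, B, C, D, F, G, H, J}.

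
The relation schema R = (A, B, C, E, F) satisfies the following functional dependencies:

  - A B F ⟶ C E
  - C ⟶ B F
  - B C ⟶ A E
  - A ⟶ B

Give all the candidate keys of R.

{C}⁺: C→BF adds B, F; BC→AE adds A, E → {A, B, C, E, F}.
{A, F}⁺: A→B adds B; ABF→CE adds C, E → {A, B, C, E, F}.
Any other superkey contains one of these as a subset, so there are no further candidate keys.

(C), (A, F)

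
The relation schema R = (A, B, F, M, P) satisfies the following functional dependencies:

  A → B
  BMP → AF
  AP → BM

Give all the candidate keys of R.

(A, P), (B, M, P)

Attribute P never appears on the right-hand side of any dependency, so P must belong to every candidate key.
{P}⁺ = {P}, which is not all of the schema, so we must add further attributes.
{A, P}⁺: A→B adds B; AP→BM adds M; BMP→AF adds F → {A, B, F, M, P}. Minimal: {P}⁺ = {P}; {A}⁺ = {A, B} — none reach the full schema.
{B, M, P}⁺: BMP→AF adds A, F → {A, B, F, M, P}. Minimal: {M, P}⁺ = {M, P}; {B, P}⁺ = {B, P}; {B, M}⁺ = {B, M} — none reach the full schema.
Any other superkey contains one of these as a subset, so there are no further candidate keys.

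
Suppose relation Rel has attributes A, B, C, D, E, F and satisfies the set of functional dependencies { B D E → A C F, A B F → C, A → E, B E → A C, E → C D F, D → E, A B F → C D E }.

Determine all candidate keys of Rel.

Attribute B never appears on the right-hand side of any dependency, so B must belong to every candidate key.
{B}⁺ = {B}, which is not all of the schema, so we must add further attributes.
{A, B}⁺: A→E adds E; BE→AC adds C; E→CDF adds D, F → {A, B, C, D, E, F}. Minimal: {B}⁺ = {B}; {A}⁺ = {A, C, D, E, F} — none reach the full schema.
{B, D}⁺: D→E adds E; BDE→ACF adds A, C, F → {A, B, C, D, E, F}. Minimal: {D}⁺ = {C, D, E, F}; {B}⁺ = {B} — none reach the full schema.
{B, E}⁺: BE→AC adds A, C; E→CDF adds D, F → {A, B, C, D, E, F}. Minimal: {E}⁺ = {C, D, E, F}; {B}⁺ = {B} — none reach the full schema.

AB, BD, BE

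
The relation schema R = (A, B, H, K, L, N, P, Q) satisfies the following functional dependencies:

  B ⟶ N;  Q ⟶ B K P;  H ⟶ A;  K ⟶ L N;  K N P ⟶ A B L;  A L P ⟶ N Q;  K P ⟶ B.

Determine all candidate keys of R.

Attribute H never appears on the right-hand side of any dependency, so H must belong to every candidate key.
{H}⁺ = {A, H}, which is not all of the schema, so we must add further attributes.
{H, Q}⁺: Q→BKP adds B, K, P; H→A adds A; K→LN adds L, N → {A, B, H, K, L, N, P, Q}. Minimal: {Q}⁺ = {A, B, K, L, N, P, Q}; {H}⁺ = {A, H} — none reach the full schema.
{H, K, P}⁺: H→A adds A; K→LN adds L, N; KNP→ABL adds B; ALP→NQ adds Q → {A, B, H, K, L, N, P, Q}. Minimal: {K, P}⁺ = {A, B, K, L, N, P, Q}; {H, P}⁺ = {A, H, P}; {H, K}⁺ = {A, H, K, L, N} — none reach the full schema.
{H, L, P}⁺: H→A adds A; ALP→NQ adds N, Q; Q→BKP adds B, K → {A, B, H, K, L, N, P, Q}. Minimal: {L, P}⁺ = {L, P}; {H, P}⁺ = {A, H, P}; {H, L}⁺ = {A, H, L} — none reach the full schema.
Any other superkey contains one of these as a subset, so there are no further candidate keys.

{H, Q}; {H, K, P}; {H, L, P}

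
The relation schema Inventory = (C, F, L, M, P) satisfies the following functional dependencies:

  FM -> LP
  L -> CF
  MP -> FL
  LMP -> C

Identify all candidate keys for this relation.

Attribute M never appears on the right-hand side of any dependency, so M must belong to every candidate key.
{M}⁺ = {M}, which is not all of the schema, so we must add further attributes.
{F, M}⁺: FM→LP adds L, P; L→CF adds C → {C, F, L, M, P}. Minimal: {M}⁺ = {M}; {F}⁺ = {F} — none reach the full schema.
{L, M}⁺: L→CF adds C, F; FM→LP adds P → {C, F, L, M, P}. Minimal: {M}⁺ = {M}; {L}⁺ = {C, F, L} — none reach the full schema.
{M, P}⁺: MP→FL adds F, L; LMP→C adds C → {C, F, L, M, P}. Minimal: {P}⁺ = {P}; {M}⁺ = {M} — none reach the full schema.
Any other superkey contains one of these as a subset, so there are no further candidate keys.

{F, M}, {L, M}, {M, P}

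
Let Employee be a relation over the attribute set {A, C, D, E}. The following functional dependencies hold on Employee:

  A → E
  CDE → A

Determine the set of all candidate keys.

Attributes C, D never appear on any right-hand side, so every candidate key must contain {C, D}.
{C, D}⁺ = {C, D}, which is not all of the schema, so we must add further attributes.
{A, C, D}⁺: A→E adds E → {A, C, D, E}. Minimal: {C, D}⁺ = {C, D}; {A, D}⁺ = {A, D, E}; {A, C}⁺ = {A, C, E} — none reach the full schema.
{C, D, E}⁺: CDE→A adds A → {A, C, D, E}. Minimal: {D, E}⁺ = {D, E}; {C, E}⁺ = {C, E}; {C, D}⁺ = {C, D} — none reach the full schema.

{A, C, D}; {C, D, E}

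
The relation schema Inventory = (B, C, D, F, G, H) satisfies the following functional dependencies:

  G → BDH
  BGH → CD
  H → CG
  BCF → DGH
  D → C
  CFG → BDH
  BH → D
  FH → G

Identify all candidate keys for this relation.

Attribute F never appears on the right-hand side of any dependency, so F must belong to every candidate key.
{F}⁺ = {F}, which is not all of the schema, so we must add further attributes.
{F, G}⁺: G→BDH adds B, D, H; BGH→CD adds C → {B, C, D, F, G, H}. Minimal: {G}⁺ = {B, C, D, G, H}; {F}⁺ = {F} — none reach the full schema.
{F, H}⁺: H→CG adds C, G; CFG→BDH adds B, D → {B, C, D, F, G, H}. Minimal: {H}⁺ = {B, C, D, G, H}; {F}⁺ = {F} — none reach the full schema.
{B, C, F}⁺: BCF→DGH adds D, G, H → {B, C, D, F, G, H}. Minimal: {C, F}⁺ = {C, F}; {B, F}⁺ = {B, F}; {B, C}⁺ = {B, C} — none reach the full schema.
{B, D, F}⁺: D→C adds C; BCF→DGH adds G, H → {B, C, D, F, G, H}. Minimal: {D, F}⁺ = {C, D, F}; {B, F}⁺ = {B, F}; {B, D}⁺ = {B, C, D} — none reach the full schema.
Any other superkey contains one of these as a subset, so there are no further candidate keys.

{F, G}, {F, H}, {B, C, F}, {B, D, F}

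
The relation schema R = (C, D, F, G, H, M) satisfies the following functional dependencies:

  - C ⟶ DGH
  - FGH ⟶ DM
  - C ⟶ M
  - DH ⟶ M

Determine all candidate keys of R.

CF

{C, F}⁺: C→DGH adds D, G, H; FGH→DM adds M → {C, D, F, G, H, M}. Minimal: {F}⁺ = {F}; {C}⁺ = {C, D, G, H, M} — none reach the full schema.
No other minimal superkey exists.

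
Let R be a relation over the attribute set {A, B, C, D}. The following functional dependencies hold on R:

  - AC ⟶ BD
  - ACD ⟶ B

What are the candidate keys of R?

AC

{A, C}⁺: AC→BD adds B, D → {A, B, C, D}. Minimal: {C}⁺ = {C}; {A}⁺ = {A} — none reach the full schema.
No other minimal superkey exists.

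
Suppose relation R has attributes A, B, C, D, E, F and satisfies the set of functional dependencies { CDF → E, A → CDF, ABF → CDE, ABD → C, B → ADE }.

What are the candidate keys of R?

{B}⁺: B→ADE adds A, D, E; A→CDF adds C, F → {A, B, C, D, E, F}.
No other minimal superkey exists.

{B}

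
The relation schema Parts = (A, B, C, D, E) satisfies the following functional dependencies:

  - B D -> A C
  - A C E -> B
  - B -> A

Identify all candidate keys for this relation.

{B, D, E}, {A, C, D, E}

Attributes D, E never appear on any right-hand side, so every candidate key must contain {D, E}.
{D, E}⁺ = {D, E}, which is not all of the schema, so we must add further attributes.
{B, D, E}⁺: BD→AC adds A, C → {A, B, C, D, E}.
{A, C, D, E}⁺: ACE→B adds B → {A, B, C, D, E}.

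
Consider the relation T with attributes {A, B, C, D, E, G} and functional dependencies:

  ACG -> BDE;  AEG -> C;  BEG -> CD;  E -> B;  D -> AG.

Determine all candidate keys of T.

{C, D}⁺: D→AG adds A, G; ACG→BDE adds B, E → {A, B, C, D, E, G}. Minimal: {D}⁺ = {A, D, G}; {C}⁺ = {C} — none reach the full schema.
{D, E}⁺: E→B adds B; D→AG adds A, G; AEG→C adds C → {A, B, C, D, E, G}. Minimal: {E}⁺ = {B, E}; {D}⁺ = {A, D, G} — none reach the full schema.
{E, G}⁺: E→B adds B; BEG→CD adds C, D; D→AG adds A → {A, B, C, D, E, G}. Minimal: {G}⁺ = {G}; {E}⁺ = {B, E} — none reach the full schema.
{A, C, G}⁺: ACG→BDE adds B, D, E → {A, B, C, D, E, G}. Minimal: {C, G}⁺ = {C, G}; {A, G}⁺ = {A, G}; {A, C}⁺ = {A, C} — none reach the full schema.

{C, D}, {D, E}, {E, G}, {A, C, G}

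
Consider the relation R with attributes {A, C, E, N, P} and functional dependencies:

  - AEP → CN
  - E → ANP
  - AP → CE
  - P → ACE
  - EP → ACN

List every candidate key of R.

(E); (P)

{E}⁺: E→ANP adds A, N, P; AP→CE adds C → {A, C, E, N, P}.
{P}⁺: P→ACE adds A, C, E; EP→ACN adds N → {A, C, E, N, P}.
Any other superkey contains one of these as a subset, so there are no further candidate keys.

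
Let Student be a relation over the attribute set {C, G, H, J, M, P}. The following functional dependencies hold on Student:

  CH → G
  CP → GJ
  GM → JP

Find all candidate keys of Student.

{C, H, M}⁺: CH→G adds G; GM→JP adds J, P → {C, G, H, J, M, P}.

(C, H, M)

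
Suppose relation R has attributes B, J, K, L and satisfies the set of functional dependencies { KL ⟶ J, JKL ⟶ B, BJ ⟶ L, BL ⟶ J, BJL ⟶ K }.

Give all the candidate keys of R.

{B, J}⁺: BJ→L adds L; BJL→K adds K → {B, J, K, L}. Minimal: {J}⁺ = {J}; {B}⁺ = {B} — none reach the full schema.
{B, L}⁺: BL→J adds J; BJL→K adds K → {B, J, K, L}. Minimal: {L}⁺ = {L}; {B}⁺ = {B} — none reach the full schema.
{K, L}⁺: KL→J adds J; JKL→B adds B → {B, J, K, L}. Minimal: {L}⁺ = {L}; {K}⁺ = {K} — none reach the full schema.
Any other superkey contains one of these as a subset, so there are no further candidate keys.

BJ, BL, KL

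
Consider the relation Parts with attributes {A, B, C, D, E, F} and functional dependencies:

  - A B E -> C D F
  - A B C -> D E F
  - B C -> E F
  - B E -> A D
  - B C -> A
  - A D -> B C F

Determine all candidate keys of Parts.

{A, D}⁺: AD→BCF adds B, C, F; ABC→DEF adds E → {A, B, C, D, E, F}. Minimal: {D}⁺ = {D}; {A}⁺ = {A} — none reach the full schema.
{B, C}⁺: BC→EF adds E, F; BE→AD adds A, D → {A, B, C, D, E, F}. Minimal: {C}⁺ = {C}; {B}⁺ = {B} — none reach the full schema.
{B, E}⁺: BE→AD adds A, D; AD→BCF adds C, F → {A, B, C, D, E, F}. Minimal: {E}⁺ = {E}; {B}⁺ = {B} — none reach the full schema.

{A, D}; {B, C}; {B, E}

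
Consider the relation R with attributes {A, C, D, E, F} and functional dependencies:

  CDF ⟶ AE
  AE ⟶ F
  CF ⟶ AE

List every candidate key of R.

{C, D, F}⁺: CDF→AE adds A, E → {A, C, D, E, F}. Minimal: {D, F}⁺ = {D, F}; {C, F}⁺ = {A, C, E, F}; {C, D}⁺ = {C, D} — none reach the full schema.
{A, C, D, E}⁺: AE→F adds F → {A, C, D, E, F}. Minimal: {C, D, E}⁺ = {C, D, E}; {A, D, E}⁺ = {A, D, E, F}; {A, C, E}⁺ = {A, C, E, F}; … — none reach the full schema.

{C, D, F}, {A, C, D, E}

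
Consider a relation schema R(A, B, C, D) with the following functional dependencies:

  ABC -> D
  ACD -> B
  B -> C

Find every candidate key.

AB, ACD

Attribute A never appears on the right-hand side of any dependency, so A must belong to every candidate key.
{A}⁺ = {A}, which is not all of the schema, so we must add further attributes.
{A, B}⁺: B→C adds C; ABC→D adds D → {A, B, C, D}. Minimal: {B}⁺ = {B, C}; {A}⁺ = {A} — none reach the full schema.
{A, C, D}⁺: ACD→B adds B → {A, B, C, D}. Minimal: {C, D}⁺ = {C, D}; {A, D}⁺ = {A, D}; {A, C}⁺ = {A, C} — none reach the full schema.
Any other superkey contains one of these as a subset, so there are no further candidate keys.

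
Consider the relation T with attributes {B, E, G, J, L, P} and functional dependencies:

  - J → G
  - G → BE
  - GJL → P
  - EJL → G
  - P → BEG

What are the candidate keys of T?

Attributes J, L never appear on any right-hand side, so every candidate key must contain {J, L}.
{J, L}⁺ = {B, E, G, J, L, P}, which is all of the schema, so {J, L} is the only candidate key.

(J, L)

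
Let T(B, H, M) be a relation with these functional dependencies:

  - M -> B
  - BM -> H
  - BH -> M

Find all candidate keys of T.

(M); (B, H)

{M}⁺: M→B adds B; BM→H adds H → {B, H, M}.
{B, H}⁺: BH→M adds M → {B, H, M}. Minimal: {H}⁺ = {H}; {B}⁺ = {B} — none reach the full schema.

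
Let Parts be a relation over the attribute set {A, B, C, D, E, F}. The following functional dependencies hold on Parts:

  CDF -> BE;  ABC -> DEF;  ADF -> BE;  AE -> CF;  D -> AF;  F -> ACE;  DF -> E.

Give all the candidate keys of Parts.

{D}⁺: D→AF adds A, F; F→ACE adds C, E; CDF→BE adds B → {A, B, C, D, E, F}.
{B, F}⁺: F→ACE adds A, C, E; ABC→DEF adds D → {A, B, C, D, E, F}.
{A, B, C}⁺: ABC→DEF adds D, E, F → {A, B, C, D, E, F}.
{A, B, E}⁺: AE→CF adds C, F; ABC→DEF adds D → {A, B, C, D, E, F}.

{D}, {B, F}, {A, B, C}, {A, B, E}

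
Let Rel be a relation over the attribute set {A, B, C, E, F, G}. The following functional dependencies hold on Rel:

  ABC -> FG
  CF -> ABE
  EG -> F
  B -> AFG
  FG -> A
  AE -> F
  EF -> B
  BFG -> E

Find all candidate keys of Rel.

(B, C); (C, F); (A, C, E); (C, E, G)

Attribute C never appears on the right-hand side of any dependency, so C must belong to every candidate key.
{C}⁺ = {C}, which is not all of the schema, so we must add further attributes.
{B, C}⁺: B→AFG adds A, F, G; BFG→E adds E → {A, B, C, E, F, G}. Minimal: {C}⁺ = {C}; {B}⁺ = {A, B, E, F, G} — none reach the full schema.
{C, F}⁺: CF→ABE adds A, B, E; B→AFG adds G → {A, B, C, E, F, G}. Minimal: {F}⁺ = {F}; {C}⁺ = {C} — none reach the full schema.
{A, C, E}⁺: AE→F adds F; EF→B adds B; ABC→FG adds G → {A, B, C, E, F, G}. Minimal: {C, E}⁺ = {C, E}; {A, E}⁺ = {A, B, E, F, G}; {A, C}⁺ = {A, C} — none reach the full schema.
{C, E, G}⁺: EG→F adds F; FG→A adds A; EF→B adds B → {A, B, C, E, F, G}. Minimal: {E, G}⁺ = {A, B, E, F, G}; {C, G}⁺ = {C, G}; {C, E}⁺ = {C, E} — none reach the full schema.
Any other superkey contains one of these as a subset, so there are no further candidate keys.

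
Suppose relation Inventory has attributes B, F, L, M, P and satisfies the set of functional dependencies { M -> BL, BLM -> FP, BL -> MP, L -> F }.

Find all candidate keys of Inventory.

{M}, {B, L}

{M}⁺: M→BL adds B, L; BLM→FP adds F, P → {B, F, L, M, P}.
{B, L}⁺: BL→MP adds M, P; L→F adds F → {B, F, L, M, P}. Minimal: {L}⁺ = {F, L}; {B}⁺ = {B} — none reach the full schema.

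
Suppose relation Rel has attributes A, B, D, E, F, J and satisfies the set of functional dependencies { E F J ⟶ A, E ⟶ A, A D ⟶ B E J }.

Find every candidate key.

Attributes D, F never appear on any right-hand side, so every candidate key must contain {D, F}.
{D, F}⁺ = {D, F}, which is not all of the schema, so we must add further attributes.
{A, D, F}⁺: AD→BEJ adds B, E, J → {A, B, D, E, F, J}. Minimal: {D, F}⁺ = {D, F}; {A, F}⁺ = {A, F}; {A, D}⁺ = {A, B, D, E, J} — none reach the full schema.
{D, E, F}⁺: E→A adds A; AD→BEJ adds B, J → {A, B, D, E, F, J}. Minimal: {E, F}⁺ = {A, E, F}; {D, F}⁺ = {D, F}; {D, E}⁺ = {A, B, D, E, J} — none reach the full schema.
Any other superkey contains one of these as a subset, so there are no further candidate keys.

ADF, DEF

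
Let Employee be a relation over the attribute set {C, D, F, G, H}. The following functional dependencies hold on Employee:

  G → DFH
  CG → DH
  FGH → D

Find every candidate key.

CG

Attributes C, G never appear on any right-hand side, so every candidate key must contain {C, G}.
{C, G}⁺ = {C, D, F, G, H}, which is all of the schema, so {C, G} is the only candidate key.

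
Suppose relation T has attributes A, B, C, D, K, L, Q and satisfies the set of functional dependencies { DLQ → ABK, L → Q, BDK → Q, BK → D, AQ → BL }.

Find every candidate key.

{C, D, L}, {A, B, C, K}, {A, C, D, Q}, {A, C, K, L}, {A, C, K, Q}, {B, C, K, L}

Attribute C never appears on the right-hand side of any dependency, so C must belong to every candidate key.
{C}⁺ = {C}, which is not all of the schema, so we must add further attributes.
{C, D, L}⁺: L→Q adds Q; DLQ→ABK adds A, B, K → {A, B, C, D, K, L, Q}. Minimal: {D, L}⁺ = {A, B, D, K, L, Q}; {C, L}⁺ = {C, L, Q}; {C, D}⁺ = {C, D} — none reach the full schema.
{A, B, C, K}⁺: BK→D adds D; BDK→Q adds Q; AQ→BL adds L → {A, B, C, D, K, L, Q}. Minimal: {B, C, K}⁺ = {B, C, D, K, Q}; {A, C, K}⁺ = {A, C, K}; {A, B, K}⁺ = {A, B, D, K, L, Q}; … — none reach the full schema.
{A, C, D, Q}⁺: AQ→BL adds B, L; DLQ→ABK adds K → {A, B, C, D, K, L, Q}. Minimal: {C, D, Q}⁺ = {C, D, Q}; {A, D, Q}⁺ = {A, B, D, K, L, Q}; {A, C, Q}⁺ = {A, B, C, L, Q}; … — none reach the full schema.
{A, C, K, L}⁺: L→Q adds Q; AQ→BL adds B; BK→D adds D → {A, B, C, D, K, L, Q}. Minimal: {C, K, L}⁺ = {C, K, L, Q}; {A, K, L}⁺ = {A, B, D, K, L, Q}; {A, C, L}⁺ = {A, B, C, L, Q}; … — none reach the full schema.
{A, C, K, Q}⁺: AQ→BL adds B, L; BK→D adds D → {A, B, C, D, K, L, Q}. Minimal: {C, K, Q}⁺ = {C, K, Q}; {A, K, Q}⁺ = {A, B, D, K, L, Q}; {A, C, Q}⁺ = {A, B, C, L, Q}; … — none reach the full schema.
{B, C, K, L}⁺: L→Q adds Q; BK→D adds D; DLQ→ABK adds A → {A, B, C, D, K, L, Q}. Minimal: {C, K, L}⁺ = {C, K, L, Q}; {B, K, L}⁺ = {A, B, D, K, L, Q}; {B, C, L}⁺ = {B, C, L, Q}; … — none reach the full schema.
Any other superkey contains one of these as a subset, so there are no further candidate keys.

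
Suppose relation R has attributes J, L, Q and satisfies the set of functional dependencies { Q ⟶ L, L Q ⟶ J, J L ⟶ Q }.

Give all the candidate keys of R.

Q; JL

{Q}⁺: Q→L adds L; LQ→J adds J → {J, L, Q}.
{J, L}⁺: JL→Q adds Q → {J, L, Q}. Minimal: {L}⁺ = {L}; {J}⁺ = {J} — none reach the full schema.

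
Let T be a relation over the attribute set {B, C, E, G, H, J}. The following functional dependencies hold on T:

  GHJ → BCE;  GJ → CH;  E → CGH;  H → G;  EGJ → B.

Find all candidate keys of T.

{E, J}; {G, J}; {H, J}

{E, J}⁺: E→CGH adds C, G, H; EGJ→B adds B → {B, C, E, G, H, J}. Minimal: {J}⁺ = {J}; {E}⁺ = {C, E, G, H} — none reach the full schema.
{G, J}⁺: GJ→CH adds C, H; GHJ→BCE adds B, E → {B, C, E, G, H, J}. Minimal: {J}⁺ = {J}; {G}⁺ = {G} — none reach the full schema.
{H, J}⁺: H→G adds G; GHJ→BCE adds B, C, E → {B, C, E, G, H, J}. Minimal: {J}⁺ = {J}; {H}⁺ = {G, H} — none reach the full schema.
Any other superkey contains one of these as a subset, so there are no further candidate keys.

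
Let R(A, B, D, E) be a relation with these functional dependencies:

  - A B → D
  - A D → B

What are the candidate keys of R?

{A, B, E}⁺: AB→D adds D → {A, B, D, E}. Minimal: {B, E}⁺ = {B, E}; {A, E}⁺ = {A, E}; {A, B}⁺ = {A, B, D} — none reach the full schema.
{A, D, E}⁺: AD→B adds B → {A, B, D, E}. Minimal: {D, E}⁺ = {D, E}; {A, E}⁺ = {A, E}; {A, D}⁺ = {A, B, D} — none reach the full schema.

{A, B, E}, {A, D, E}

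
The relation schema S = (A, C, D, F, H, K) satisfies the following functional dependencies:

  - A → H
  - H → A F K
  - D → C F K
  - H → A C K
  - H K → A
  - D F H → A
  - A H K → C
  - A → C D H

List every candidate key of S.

{A}⁺: A→H adds H; H→AFK adds F, K; H→ACK adds C; A→CDH adds D → {A, C, D, F, H, K}.
{H}⁺: H→AFK adds A, F, K; H→ACK adds C; A→CDH adds D → {A, C, D, F, H, K}.

{A}, {H}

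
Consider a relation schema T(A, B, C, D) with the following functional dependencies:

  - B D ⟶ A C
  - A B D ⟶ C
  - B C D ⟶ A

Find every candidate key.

{B, D}

Attributes B, D never appear on any right-hand side, so every candidate key must contain {B, D}.
{B, D}⁺ = {A, B, C, D}, which is all of the schema, so {B, D} is the only candidate key.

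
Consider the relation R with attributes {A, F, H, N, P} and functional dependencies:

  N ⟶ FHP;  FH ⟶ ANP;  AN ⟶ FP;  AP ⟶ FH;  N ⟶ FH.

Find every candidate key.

{N}⁺: N→FHP adds F, H, P; FH→ANP adds A → {A, F, H, N, P}.
{A, P}⁺: AP→FH adds F, H; FH→ANP adds N → {A, F, H, N, P}. Minimal: {P}⁺ = {P}; {A}⁺ = {A} — none reach the full schema.
{F, H}⁺: FH→ANP adds A, N, P → {A, F, H, N, P}. Minimal: {H}⁺ = {H}; {F}⁺ = {F} — none reach the full schema.

{N}, {A, P}, {F, H}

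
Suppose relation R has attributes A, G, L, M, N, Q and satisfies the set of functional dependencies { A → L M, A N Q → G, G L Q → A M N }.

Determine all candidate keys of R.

{A, G, Q}, {A, N, Q}, {G, L, Q}

Attribute Q never appears on the right-hand side of any dependency, so Q must belong to every candidate key.
{Q}⁺ = {Q}, which is not all of the schema, so we must add further attributes.
{A, G, Q}⁺: A→LM adds L, M; GLQ→AMN adds N → {A, G, L, M, N, Q}. Minimal: {G, Q}⁺ = {G, Q}; {A, Q}⁺ = {A, L, M, Q}; {A, G}⁺ = {A, G, L, M} — none reach the full schema.
{A, N, Q}⁺: A→LM adds L, M; ANQ→G adds G → {A, G, L, M, N, Q}. Minimal: {N, Q}⁺ = {N, Q}; {A, Q}⁺ = {A, L, M, Q}; {A, N}⁺ = {A, L, M, N} — none reach the full schema.
{G, L, Q}⁺: GLQ→AMN adds A, M, N → {A, G, L, M, N, Q}. Minimal: {L, Q}⁺ = {L, Q}; {G, Q}⁺ = {G, Q}; {G, L}⁺ = {G, L} — none reach the full schema.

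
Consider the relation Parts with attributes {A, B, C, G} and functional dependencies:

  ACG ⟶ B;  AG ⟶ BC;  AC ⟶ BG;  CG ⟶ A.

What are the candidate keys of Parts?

{A, C}⁺: AC→BG adds B, G → {A, B, C, G}. Minimal: {C}⁺ = {C}; {A}⁺ = {A} — none reach the full schema.
{A, G}⁺: AG→BC adds B, C → {A, B, C, G}. Minimal: {G}⁺ = {G}; {A}⁺ = {A} — none reach the full schema.
{C, G}⁺: CG→A adds A; ACG→B adds B → {A, B, C, G}. Minimal: {G}⁺ = {G}; {C}⁺ = {C} — none reach the full schema.
Any other superkey contains one of these as a subset, so there are no further candidate keys.

(A, C), (A, G), (C, G)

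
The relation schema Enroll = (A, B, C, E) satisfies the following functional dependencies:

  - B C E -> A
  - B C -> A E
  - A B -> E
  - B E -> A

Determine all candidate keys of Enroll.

Attributes B, C never appear on any right-hand side, so every candidate key must contain {B, C}.
{B, C}⁺ = {A, B, C, E}, which is all of the schema, so {B, C} is the only candidate key.

(B, C)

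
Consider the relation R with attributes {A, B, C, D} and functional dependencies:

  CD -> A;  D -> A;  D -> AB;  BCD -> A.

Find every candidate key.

{C, D}

Attributes C, D never appear on any right-hand side, so every candidate key must contain {C, D}.
{C, D}⁺ = {A, B, C, D}, which is all of the schema, so {C, D} is the only candidate key.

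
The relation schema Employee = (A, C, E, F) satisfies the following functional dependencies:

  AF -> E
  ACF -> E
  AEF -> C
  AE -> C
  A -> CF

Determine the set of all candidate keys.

{A}

{A}⁺: A→CF adds C, F; AF→E adds E → {A, C, E, F}.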